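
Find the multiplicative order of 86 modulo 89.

By Lagrange's theorem, ord_89(86) divides φ(89) = 89 − 1 = 88 = 2^3 · 11.
Divisors of 88: 1, 2, 4, 8, 11, 22, 44, 88.
Evaluate successive powers at the divisors of 88:
86^1 ≡ 86 (mod 89)
86^2 ≡ 9 (mod 89)
86^4 ≡ 81 (mod 89)
86^8 ≡ 64 (mod 89)
86^11 ≡ 52 (mod 89)
86^22 ≡ 34 (mod 89)
86^44 ≡ 88 (mod 89)
86^88 ≡ 1 (mod 89) ✓
Hence ord(86) = 88.

88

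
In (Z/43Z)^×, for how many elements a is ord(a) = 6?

2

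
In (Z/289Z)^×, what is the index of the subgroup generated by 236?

By Lagrange's theorem, ord_289(236) divides φ(289) = φ(17^2) = 17·(17−1) = 272 = 2^4 · 17.
Divisors of 272: 1, 2, 4, 8, 16, 17, 34, 68, 136, 272.
Evaluate successive powers at the divisors of 272:
236^1 ≡ 236
236^2 ≡ 208
236^4 ≡ 203
236^8 ≡ 171
236^16 ≡ 52
236^17 ≡ 134
236^34 ≡ 38
236^68 ≡ 288
236^136 ≡ 1
Thus |⟨236⟩| = ord(236) = 136.
Index = |(Z/289Z)^×| / |⟨236⟩| = 272 / 136 = 2.

2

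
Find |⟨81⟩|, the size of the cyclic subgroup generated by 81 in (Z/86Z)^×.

21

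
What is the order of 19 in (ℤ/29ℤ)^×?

28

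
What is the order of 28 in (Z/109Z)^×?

54

ord(28) | φ(109) = 109 − 1 = 108 = 2^2 · 3^3.
Divisors of 108: 1, 2, 3, 4, 6, 9, 12, 18, 27, 36, 54, 108.
Compute 28^d (mod 109) for the divisors d until we hit 1:
28^1 ≡ 28 (mod 109)
28^2 ≡ 21 (mod 109)
28^3 ≡ 43 (mod 109)
28^4 ≡ 5 (mod 109)
28^6 ≡ 105 (mod 109)
28^9 ≡ 46 (mod 109)
28^12 ≡ 16 (mod 109)
28^18 ≡ 45 (mod 109)
28^27 ≡ 108 (mod 109)
28^36 ≡ 63 (mod 109)
28^54 ≡ 1 (mod 109) ✓
The smallest such exponent is 54, so the order of 28 is 54.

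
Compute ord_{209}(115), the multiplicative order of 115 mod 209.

5

By Lagrange's theorem, ord_209(115) divides φ(209) = φ(11·19) = (11−1)·(19−1) = 10·18 = 180 = 2^2 · 3^2 · 5.
Divisors of 180: 1, 2, 3, 4, 5, 6, 9, 10, 12, 15, 18, 20, 30, 36, 45, 60, 90, 180.
Compute 115^d (mod 209) for the divisors d until we hit 1:
115^1 ≡ 115 (mod 209)
115^2 ≡ 58 (mod 209)
115^3 ≡ 191 (mod 209)
115^4 ≡ 20 (mod 209)
115^5 ≡ 1 (mod 209) ✓
So ord_209(115) = 5.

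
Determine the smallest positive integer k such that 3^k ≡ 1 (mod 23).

Since 3 ∈ (Z/23Z)^×, its order divides φ(23) = 23 − 1 = 22 = 2 · 11.
Divisors of 22: 1, 2, 11, 22.
Compute 3^d (mod 23) for the divisors d until we hit 1:
3^1 ≡ 3
3^2 ≡ 9
3^11 ≡ 1
Hence ord(3) = 11.

11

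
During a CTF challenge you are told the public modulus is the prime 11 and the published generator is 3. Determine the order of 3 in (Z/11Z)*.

Since 3 ∈ (Z/11Z)^×, its order divides φ(11) = 11 − 1 = 10 = 2 · 5.
Divisors of 10: 1, 2, 5, 10.
Check 3^d mod 11 for each divisor in increasing order:
3^1 ≡ 3 (mod 11)
3^2 ≡ 9 (mod 11)
3^5 ≡ 1 (mod 11) ✓
Hence ord(3) = 5.

5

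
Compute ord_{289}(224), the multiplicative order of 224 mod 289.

16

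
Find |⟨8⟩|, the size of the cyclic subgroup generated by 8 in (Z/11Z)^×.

Since 8 ∈ (Z/11Z)^×, its order divides φ(11) = 11 − 1 = 10 = 2 · 5.
Divisors of 10: 1, 2, 5, 10.
Compute 8^d (mod 11) for the divisors d until we hit 1:
8^1 ≡ 8
8^2 ≡ 9
8^5 ≡ 10
8^10 ≡ 1
Therefore the multiplicative order of 8 modulo 11 is 10.

10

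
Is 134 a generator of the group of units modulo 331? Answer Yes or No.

φ(331) = 331 − 1 = 330 = 2 · 3 · 5 · 11.
It suffices to check that the order of 134 is not a proper divisor of 330: compute 134^(330/q) for q ∈ {2, 3, 5, 11}.
134^165 ≡ 330 (mod 331)  [q = 2: ≢ 1 ✓]
134^110 ≡ 299 (mod 331)  [q = 3: ≢ 1 ✓]
134^66 ≡ 124 (mod 331)  [q = 5: ≢ 1 ✓]
134^30 ≡ 274 (mod 331)  [q = 11: ≢ 1 ✓]
All checks pass, so 134 has order 330 and is a primitive root modulo 331.

Yes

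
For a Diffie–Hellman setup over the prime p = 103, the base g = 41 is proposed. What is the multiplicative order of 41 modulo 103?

51

Since 41 ∈ (Z/103Z)^×, its order divides φ(103) = 103 − 1 = 102 = 2 · 3 · 17.
Divisors of 102: 1, 2, 3, 6, 17, 34, 51, 102.
Compute 41^d (mod 103) for the divisors d until we hit 1:
41^1 ≡ 41 (mod 103)
41^2 ≡ 33 (mod 103)
41^3 ≡ 14 (mod 103)
41^6 ≡ 93 (mod 103)
41^17 ≡ 56 (mod 103)
41^34 ≡ 46 (mod 103)
41^51 ≡ 1 (mod 103) ✓
The smallest such exponent is 51, so the order of 41 is 51.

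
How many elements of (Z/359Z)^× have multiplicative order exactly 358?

φ(359) = 359 − 1 = 358 = 2 · 179.
(Z/359Z)^× is cyclic (|G| = 358); a cyclic group of order m has exactly φ(d) elements of each order d | m, and none otherwise.
358 = 2 · 179 divides 358, and φ(358) = 178.

178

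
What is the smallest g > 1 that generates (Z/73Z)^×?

φ(73) = 73 − 1 = 72 = 2^3 · 3^2.
Test candidates g = 2, 3, … against the prime factors q ∈ {2, 3} of φ(73): g is a generator iff g^(72/q) ≢ 1 for every such q.
g = 2: 2^36 ≡ 1 — hits 1, so not a primitive root.
g = 3: 3^36 ≡ 1 — hits 1, so not a primitive root.
g = 4: 4^36 ≡ 1 — hits 1, so not a primitive root.
g = 5: 5^36 ≡ 72; 5^24 ≡ 8 — none is 1, so 5 is a primitive root.
Hence the least primitive root of 73 is 5.

5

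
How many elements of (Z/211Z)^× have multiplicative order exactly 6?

2

φ(211) = 211 − 1 = 210 = 2 · 3 · 5 · 7.
Since (Z/211Z)^× is cyclic of order 210, the number of elements of order d is φ(d) when d | 210 and 0 otherwise.
6 = 2 · 3 divides 210, and φ(6) = 2.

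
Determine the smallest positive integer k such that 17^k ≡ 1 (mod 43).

ord(17) | φ(43) = 43 − 1 = 42 = 2 · 3 · 7.
Divisors of 42: 1, 2, 3, 6, 7, 14, 21, 42.
Evaluate successive powers at the divisors of 42:
17^1 ≡ 17 (mod 43)
17^2 ≡ 31 (mod 43)
17^3 ≡ 11 (mod 43)
17^6 ≡ 35 (mod 43)
17^7 ≡ 36 (mod 43)
17^14 ≡ 6 (mod 43)
17^21 ≡ 1 (mod 43) ✓
So ord_43(17) = 21.

21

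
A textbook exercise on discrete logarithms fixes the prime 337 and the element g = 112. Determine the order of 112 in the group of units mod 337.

168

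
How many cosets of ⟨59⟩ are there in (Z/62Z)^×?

2

By Lagrange's theorem, ord_62(59) divides φ(62) = φ(2)·φ(31) = 1·30 = 30 = 2 · 3 · 5.
Divisors of 30: 1, 2, 3, 5, 6, 10, 15, 30.
Test each divisor d:
59^1 ≡ 59 (mod 62)
59^2 ≡ 9 (mod 62)
59^3 ≡ 35 (mod 62)
59^5 ≡ 5 (mod 62)
59^6 ≡ 47 (mod 62)
59^10 ≡ 25 (mod 62)
59^15 ≡ 1 (mod 62) ✓
The order of 59 is 15, so the subgroup it generates has 15 elements.
[(Z/62Z)^× : ⟨59⟩] = 30/15 = 2.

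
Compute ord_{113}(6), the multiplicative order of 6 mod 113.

Since 6 ∈ (Z/113Z)^×, its order divides φ(113) = 113 − 1 = 112 = 2^4 · 7.
Divisors of 112: 1, 2, 4, 7, 8, 14, 16, 28, 56, 112.
Compute 6^d (mod 113) for the divisors d until we hit 1:
6^1 ≡ 6
6^2 ≡ 36
6^4 ≡ 53
6^7 ≡ 35
6^8 ≡ 97
6^14 ≡ 95
6^16 ≡ 30
6^28 ≡ 98
6^56 ≡ 112
6^112 ≡ 1
So ord_113(6) = 112.

112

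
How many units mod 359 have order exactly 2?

1

φ(359) = 359 − 1 = 358 = 2 · 179.
Since (Z/359Z)^× is cyclic of order 358, the number of elements of order d is φ(d) when d | 358 and 0 otherwise.
2 | 358, and φ(2) = 2 − 1 = 1.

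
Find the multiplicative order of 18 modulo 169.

52

By Lagrange's theorem, ord_169(18) divides φ(169) = φ(13^2) = 13·(13−1) = 156 = 2^2 · 3 · 13.
Divisors of 156: 1, 2, 3, 4, 6, 12, 13, 26, 39, 52, 78, 156.
Evaluate successive powers at the divisors of 156:
18^1 ≡ 18 (mod 169)
18^2 ≡ 155 (mod 169)
18^3 ≡ 86 (mod 169)
18^4 ≡ 27 (mod 169)
18^6 ≡ 129 (mod 169)
18^12 ≡ 79 (mod 169)
18^13 ≡ 70 (mod 169)
18^26 ≡ 168 (mod 169)
18^39 ≡ 99 (mod 169)
18^52 ≡ 1 (mod 169) ✓
Hence ord(18) = 52.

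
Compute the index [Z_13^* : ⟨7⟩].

1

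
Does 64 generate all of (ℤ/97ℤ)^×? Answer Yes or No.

No

φ(97) = 97 − 1 = 96 = 2^5 · 3.
64 is a primitive root mod 97 iff 64^(φ(97)/q) ≢ 1 for every prime q | φ(97), i.e. q ∈ {2, 3}.
64^48 ≡ 1 (mod 97)  [q = 2: ≡ 1 ✗]
64^32 ≡ 1 (mod 97)  [q = 3: ≡ 1 ✗]
The check at q = 2 fails, so 64 generates a proper subgroup.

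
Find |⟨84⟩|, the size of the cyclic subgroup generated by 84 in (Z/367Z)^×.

6

Since 84 ∈ (Z/367Z)^×, its order divides φ(367) = 367 − 1 = 366 = 2 · 3 · 61.
Divisors of 366: 1, 2, 3, 6, 61, 122, 183, 366.
Evaluate successive powers at the divisors of 366:
84^1 ≡ 84
84^2 ≡ 83
84^3 ≡ 366
84^6 ≡ 1
Therefore the multiplicative order of 84 modulo 367 is 6.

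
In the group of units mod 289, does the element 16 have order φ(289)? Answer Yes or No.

No

φ(289) = φ(17^2) = 17·(17−1) = 272 = 2^4 · 17.
An element g generates (Z/289Z)^× iff g^(272/q) ≢ 1 (mod 289) for each prime q ∈ {2, 17}.
16^136 ≡ 1 (mod 289)  [q = 2: ≡ 1 ✗]
16^16 ≡ 18 (mod 289)  [q = 17: ≢ 1 ✓]
16^136 ≡ 1 shows ord(16) | 136, strictly less than φ(289); not a primitive root.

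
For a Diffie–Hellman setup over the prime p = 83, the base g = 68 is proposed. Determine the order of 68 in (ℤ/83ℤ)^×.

41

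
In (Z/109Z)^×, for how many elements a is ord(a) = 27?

18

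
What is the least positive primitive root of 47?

5

φ(47) = 47 − 1 = 46 = 2 · 23.
g is a primitive root iff g^(46/q) ≢ 1 (mod 47) for each prime q ∈ {2, 23}.
g = 2: 2^23 ≡ 1 — hits 1, so not a primitive root.
g = 3: 3^23 ≡ 1 — hits 1, so not a primitive root.
g = 4: 4^23 ≡ 1 — hits 1, so not a primitive root.
g = 5: 5^23 ≡ 46; 5^2 ≡ 25 — none is 1, so 5 is a primitive root.
Hence the least primitive root of 47 is 5.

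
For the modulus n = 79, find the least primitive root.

φ(79) = 79 − 1 = 78 = 2 · 3 · 13.
g is a primitive root iff g^(78/q) ≢ 1 (mod 79) for each prime q ∈ {2, 3, 13}.
g = 2: 2^39 ≡ 1 — hits 1, so not a primitive root.
g = 3: 3^39 ≡ 78; 3^26 ≡ 23; 3^6 ≡ 18 — none is 1, so 3 is a primitive root.
The smallest primitive root modulo 79 is 3.

3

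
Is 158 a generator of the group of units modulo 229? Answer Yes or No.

No

φ(229) = 229 − 1 = 228 = 2^2 · 3 · 19.
158 is a primitive root mod 229 iff 158^(φ(229)/q) ≢ 1 for every prime q | φ(229), i.e. q ∈ {2, 3, 19}.
158^114 ≡ 1 (mod 229)  [q = 2: ≡ 1 ✗]
158^76 ≡ 94 (mod 229)  [q = 3: ≢ 1 ✓]
158^12 ≡ 42 (mod 229)  [q = 19: ≢ 1 ✓]
The check at q = 2 fails, so 158 generates a proper subgroup.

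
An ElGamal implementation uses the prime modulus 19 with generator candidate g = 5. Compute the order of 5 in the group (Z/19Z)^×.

By Lagrange's theorem, ord_19(5) divides φ(19) = 19 − 1 = 18 = 2 · 3^2.
Divisors of 18: 1, 2, 3, 6, 9, 18.
Compute 5^d (mod 19) for the divisors d until we hit 1:
5^1 ≡ 5 (mod 19)
5^2 ≡ 6 (mod 19)
5^3 ≡ 11 (mod 19)
5^6 ≡ 7 (mod 19)
5^9 ≡ 1 (mod 19) ✓
Therefore the multiplicative order of 5 modulo 19 is 9.

9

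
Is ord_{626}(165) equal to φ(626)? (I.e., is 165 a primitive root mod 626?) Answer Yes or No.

φ(626) = φ(2)·φ(313) = 1·312 = 312 = 2^3 · 3 · 13.
It suffices to check that the order of 165 is not a proper divisor of 312: compute 165^(312/q) for q ∈ {2, 3, 13}.
165^156 ≡ 625 (mod 626)  [q = 2: ≢ 1 ✓]
165^104 ≡ 1 (mod 626)  [q = 3: ≡ 1 ✗]
165^24 ≡ 361 (mod 626)  [q = 13: ≢ 1 ✓]
Since 165^104 ≡ 1, the order of 165 divides 104 < 312, so 165 is not a primitive root.

No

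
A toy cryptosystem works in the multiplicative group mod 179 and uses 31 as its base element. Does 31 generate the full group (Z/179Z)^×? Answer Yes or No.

φ(179) = 179 − 1 = 178 = 2 · 89.
An element g generates (Z/179Z)^× iff g^(178/q) ≢ 1 (mod 179) for each prime q ∈ {2, 89}.
31^89 ≡ 1 (mod 179)  [q = 2: ≡ 1 ✗]
31^2 ≡ 66 (mod 179)  [q = 89: ≢ 1 ✓]
31^89 ≡ 1 shows ord(31) | 89, strictly less than φ(179); not a primitive root.

No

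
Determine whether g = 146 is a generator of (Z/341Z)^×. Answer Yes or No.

341 = 11 · 31 is a product of two distinct odd primes, so (Z/341Z)^× ≅ (Z/11Z)^× × (Z/31Z)^× is not cyclic.
No primitive root modulo 341 exists; in particular 146 is not one.

No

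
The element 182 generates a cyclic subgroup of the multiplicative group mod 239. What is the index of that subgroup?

2

Since 182 ∈ (Z/239Z)^×, its order divides φ(239) = 239 − 1 = 238 = 2 · 7 · 17.
Divisors of 238: 1, 2, 7, 14, 17, 34, 119, 238.
Compute 182^d (mod 239) for the divisors d until we hit 1:
182^1 ≡ 182 (mod 239)
182^2 ≡ 142 (mod 239)
182^7 ≡ 187 (mod 239)
182^14 ≡ 75 (mod 239)
182^17 ≡ 10 (mod 239)
182^34 ≡ 100 (mod 239)
182^119 ≡ 1 (mod 239) ✓
Thus |⟨182⟩| = ord(182) = 119.
Index = |(Z/239Z)^×| / |⟨182⟩| = 238 / 119 = 2.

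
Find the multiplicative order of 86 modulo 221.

4

The order of 86 must divide φ(221) = φ(13·17) = (13−1)·(17−1) = 12·16 = 192 = 2^6 · 3.
Divisors of 192: 1, 2, 3, 4, 6, 8, 12, 16, 24, 32, 48, 64, 96, 192.
Evaluate successive powers at the divisors of 192:
86^1 ≡ 86 (mod 221)
86^2 ≡ 103 (mod 221)
86^3 ≡ 18 (mod 221)
86^4 ≡ 1 (mod 221) ✓
Hence ord(86) = 4.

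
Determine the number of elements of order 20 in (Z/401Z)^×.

φ(401) = 401 − 1 = 400 = 2^4 · 5^2.
Since (Z/401Z)^× is cyclic of order 400, the number of elements of order d is φ(d) when d | 400 and 0 otherwise.
20 = 2^2 · 5 divides 400, and φ(20) = 8.

8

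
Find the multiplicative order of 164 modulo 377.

28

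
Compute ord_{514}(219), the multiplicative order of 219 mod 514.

256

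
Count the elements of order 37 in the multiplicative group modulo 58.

0

φ(58) = φ(2)·φ(29) = 1·28 = 28 = 2^2 · 7.
Since (Z/58Z)^× is cyclic of order 28, the number of elements of order d is φ(d) when d | 28 and 0 otherwise.
Here 28 is not a multiple of 37, so there are no elements of order 37.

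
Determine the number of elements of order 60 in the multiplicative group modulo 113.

φ(113) = 113 − 1 = 112 = 2^4 · 7.
(Z/113Z)^× is cyclic (|G| = 112); a cyclic group of order m has exactly φ(d) elements of each order d | m, and none otherwise.
60 does not divide 112, so no element of (Z/113Z)^× has order 60.

0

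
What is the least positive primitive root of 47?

5

φ(47) = 47 − 1 = 46 = 2 · 23.
g is a primitive root iff g^(46/q) ≢ 1 (mod 47) for each prime q ∈ {2, 23}.
g = 2: 2^23 ≡ 1 — hits 1, so not a primitive root.
g = 3: 3^23 ≡ 1 — hits 1, so not a primitive root.
g = 4: 4^23 ≡ 1 — hits 1, so not a primitive root.
g = 5: 5^23 ≡ 46; 5^2 ≡ 25 — none is 1, so 5 is a primitive root.
So 5 is the smallest generator of (Z/47Z)^×.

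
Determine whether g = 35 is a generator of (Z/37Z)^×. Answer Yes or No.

Yes

φ(37) = 37 − 1 = 36 = 2^2 · 3^2.
It suffices to check that the order of 35 is not a proper divisor of 36: compute 35^(36/q) for q ∈ {2, 3}.
35^18 ≡ 36 (mod 37)  [q = 2: ≢ 1 ✓]
35^12 ≡ 26 (mod 37)  [q = 3: ≢ 1 ✓]
None equal 1, so ord_37(35) = 36: 35 is a primitive root.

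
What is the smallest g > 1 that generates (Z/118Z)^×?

φ(118) = φ(2)·φ(59) = 1·58 = 58 = 2 · 29.
Test candidates g = 2, 3, … against the prime factors q ∈ {2, 29} of φ(118): g is a generator iff g^(58/q) ≢ 1 for every such q.
g = 2: gcd(2, 118) = 2 > 1, not a unit — skip.
g = 3: 3^29 ≡ 1 — hits 1, so not a primitive root.
g = 4: gcd(4, 118) = 2 > 1, not a unit — skip.
g = 5: 5^29 ≡ 1 — hits 1, so not a primitive root.
g = 6: gcd(6, 118) = 2 > 1, not a unit — skip.
g = 7: 7^29 ≡ 1 — hits 1, so not a primitive root.
g = 8: gcd(8, 118) = 2 > 1, not a unit — skip.
g = 9: 9^29 ≡ 1 — hits 1, so not a primitive root.
g = 10: gcd(10, 118) = 2 > 1, not a unit — skip.
g = 11: 11^29 ≡ 117; 11^2 ≡ 3 — none is 1, so 11 is a primitive root.
Hence the least primitive root of 118 is 11.

11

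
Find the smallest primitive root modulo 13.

φ(13) = 13 − 1 = 12 = 2^2 · 3.
g is a primitive root iff g^(12/q) ≢ 1 (mod 13) for each prime q ∈ {2, 3}.
g = 2: 2^6 ≡ 12; 2^4 ≡ 3 — none is 1, so 2 is a primitive root.
The smallest primitive root modulo 13 is 2.

2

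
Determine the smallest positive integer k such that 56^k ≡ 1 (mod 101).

25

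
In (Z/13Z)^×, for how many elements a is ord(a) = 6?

φ(13) = 13 − 1 = 12 = 2^2 · 3.
In a cyclic group of order 12, there are φ(d) elements of order d for each divisor d of 12, and zero for non-divisors.
6 = 2 · 3 divides 12, and φ(6) = 2.

2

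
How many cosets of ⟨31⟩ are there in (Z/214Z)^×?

By Lagrange's theorem, ord_214(31) divides φ(214) = φ(2)·φ(107) = 1·106 = 106 = 2 · 53.
Divisors of 106: 1, 2, 53, 106.
Compute 31^d (mod 214) for the divisors d until we hit 1:
31^1 ≡ 31
31^2 ≡ 105
31^53 ≡ 213
31^106 ≡ 1
So ord_214(31) = 106, hence |⟨31⟩| = 106.
[(Z/214Z)^× : ⟨31⟩] = 106/106 = 1.

1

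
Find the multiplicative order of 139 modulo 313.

78

ord(139) | φ(313) = 313 − 1 = 312 = 2^3 · 3 · 13.
Divisors of 312: 1, 2, 3, 4, 6, 8, 12, 13, 24, 26, 39, 52, 78, 104, 156, 312.
Test each divisor d:
139^1 ≡ 139
139^2 ≡ 228
139^3 ≡ 79
139^4 ≡ 26
139^6 ≡ 294
139^8 ≡ 50
139^12 ≡ 48
139^13 ≡ 99
139^24 ≡ 113
139^26 ≡ 98
139^39 ≡ 312
139^52 ≡ 214
139^78 ≡ 1
So ord_313(139) = 78.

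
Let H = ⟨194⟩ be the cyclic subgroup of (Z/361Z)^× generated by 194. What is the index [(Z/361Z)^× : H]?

2

Since 194 ∈ (Z/361Z)^×, its order divides φ(361) = φ(19^2) = 19·(19−1) = 342 = 2 · 3^2 · 19.
Divisors of 342: 1, 2, 3, 6, 9, 18, 19, 38, 57, 114, 171, 342.
Compute 194^d (mod 361) for the divisors d until we hit 1:
194^1 ≡ 194 (mod 361)
194^2 ≡ 92 (mod 361)
194^3 ≡ 159 (mod 361)
194^6 ≡ 11 (mod 361)
194^9 ≡ 305 (mod 361)
194^18 ≡ 248 (mod 361)
194^19 ≡ 99 (mod 361)
194^38 ≡ 54 (mod 361)
194^57 ≡ 292 (mod 361)
194^114 ≡ 68 (mod 361)
194^171 ≡ 1 (mod 361) ✓
Thus |⟨194⟩| = ord(194) = 171.
The index is φ(361) / ord(194) = 342 / 171 = 2.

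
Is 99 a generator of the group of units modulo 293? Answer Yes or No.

φ(293) = 293 − 1 = 292 = 2^2 · 73.
Test 99^(292/q) mod 293 for each prime factor q of 292:
99^146 ≡ 292 (mod 293)  [q = 2: ≢ 1 ✓]
99^4 ≡ 137 (mod 293)  [q = 73: ≢ 1 ✓]
Every test exponent gives a nontrivial residue, hence 99 generates the full group.

Yes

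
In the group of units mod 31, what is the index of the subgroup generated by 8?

6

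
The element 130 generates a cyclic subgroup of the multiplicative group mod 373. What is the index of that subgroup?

4

By Lagrange's theorem, ord_373(130) divides φ(373) = 373 − 1 = 372 = 2^2 · 3 · 31.
Divisors of 372: 1, 2, 3, 4, 6, 12, 31, 62, 93, 124, 186, 372.
Evaluate successive powers at the divisors of 372:
130^1 ≡ 130
130^2 ≡ 115
130^3 ≡ 30
130^4 ≡ 170
130^6 ≡ 154
130^12 ≡ 217
130^31 ≡ 88
130^62 ≡ 284
130^93 ≡ 1
So ord_373(130) = 93, hence |⟨130⟩| = 93.
The index is φ(373) / ord(130) = 372 / 93 = 4.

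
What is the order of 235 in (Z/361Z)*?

57

ord(235) | φ(361) = φ(19^2) = 19·(19−1) = 342 = 2 · 3^2 · 19.
Divisors of 342: 1, 2, 3, 6, 9, 18, 19, 38, 57, 114, 171, 342.
Check 235^d mod 361 for each divisor in increasing order:
235^1 ≡ 235
235^2 ≡ 353
235^3 ≡ 286
235^6 ≡ 210
235^9 ≡ 134
235^18 ≡ 267
235^19 ≡ 292
235^38 ≡ 68
235^57 ≡ 1
So ord_361(235) = 57.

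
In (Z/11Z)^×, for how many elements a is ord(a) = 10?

4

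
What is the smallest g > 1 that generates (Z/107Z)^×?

2

φ(107) = 107 − 1 = 106 = 2 · 53.
Test candidates g = 2, 3, … against the prime factors q ∈ {2, 53} of φ(107): g is a generator iff g^(106/q) ≢ 1 for every such q.
g = 2: 2^53 ≡ 106; 2^2 ≡ 4 — none is 1, so 2 is a primitive root.
The smallest primitive root modulo 107 is 2.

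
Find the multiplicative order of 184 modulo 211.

ord(184) | φ(211) = 211 − 1 = 210 = 2 · 3 · 5 · 7.
Divisors of 210: 1, 2, 3, 5, 6, 7, 10, 14, 15, 21, 30, 35, 42, 70, 105, 210.
Test each divisor d:
184^1 ≡ 184 (mod 211)
184^2 ≡ 96 (mod 211)
184^3 ≡ 151 (mod 211)
184^5 ≡ 148 (mod 211)
184^6 ≡ 13 (mod 211)
184^7 ≡ 71 (mod 211)
184^10 ≡ 171 (mod 211)
184^14 ≡ 188 (mod 211)
184^15 ≡ 199 (mod 211)
184^21 ≡ 55 (mod 211)
184^30 ≡ 144 (mod 211)
184^35 ≡ 1 (mod 211) ✓
Hence ord(184) = 35.

35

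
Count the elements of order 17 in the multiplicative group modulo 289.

φ(289) = φ(17^2) = 17·(17−1) = 272 = 2^4 · 17.
(Z/289Z)^× is cyclic (|G| = 272); a cyclic group of order m has exactly φ(d) elements of each order d | m, and none otherwise.
17 | 272, and φ(17) = 17 − 1 = 16.

16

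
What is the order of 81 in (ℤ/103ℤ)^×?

17

Since 81 ∈ (Z/103Z)^×, its order divides φ(103) = 103 − 1 = 102 = 2 · 3 · 17.
Divisors of 102: 1, 2, 3, 6, 17, 34, 51, 102.
Compute 81^d (mod 103) for the divisors d until we hit 1:
81^1 ≡ 81
81^2 ≡ 72
81^3 ≡ 64
81^6 ≡ 79
81^17 ≡ 1
Hence ord(81) = 17.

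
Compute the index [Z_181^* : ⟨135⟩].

36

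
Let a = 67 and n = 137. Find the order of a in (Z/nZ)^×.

136

Since 67 ∈ (Z/137Z)^×, its order divides φ(137) = 137 − 1 = 136 = 2^3 · 17.
Divisors of 136: 1, 2, 4, 8, 17, 34, 68, 136.
Compute 67^d (mod 137) for the divisors d until we hit 1:
67^1 ≡ 67
67^2 ≡ 105
67^4 ≡ 65
67^8 ≡ 115
67^17 ≡ 96
67^34 ≡ 37
67^68 ≡ 136
67^136 ≡ 1
The smallest such exponent is 136, so the order of 67 is 136.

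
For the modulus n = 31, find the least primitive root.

φ(31) = 31 − 1 = 30 = 2 · 3 · 5.
g is a primitive root iff g^(30/q) ≢ 1 (mod 31) for each prime q ∈ {2, 3, 5}.
g = 2: 2^15 ≡ 1 — hits 1, so not a primitive root.
g = 3: 3^15 ≡ 30; 3^10 ≡ 25; 3^6 ≡ 16 — none is 1, so 3 is a primitive root.
So 3 is the smallest generator of (Z/31Z)^×.

3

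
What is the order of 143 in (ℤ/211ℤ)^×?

ord(143) | φ(211) = 211 − 1 = 210 = 2 · 3 · 5 · 7.
Divisors of 210: 1, 2, 3, 5, 6, 7, 10, 14, 15, 21, 30, 35, 42, 70, 105, 210.
Compute 143^d (mod 211) for the divisors d until we hit 1:
143^1 ≡ 143
143^2 ≡ 193
143^3 ≡ 169
143^5 ≡ 123
143^6 ≡ 76
143^7 ≡ 107
143^10 ≡ 148
143^14 ≡ 55
143^15 ≡ 58
143^21 ≡ 188
143^30 ≡ 199
143^35 ≡ 1
So ord_211(143) = 35.

35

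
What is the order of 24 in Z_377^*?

84

The order of 24 must divide φ(377) = φ(13·29) = (13−1)·(29−1) = 12·28 = 336 = 2^4 · 3 · 7.
Divisors of 336: 1, 2, 3, 4, 6, 7, 8, 12, 14, 16, 21, 24, 28, 42, 48, 56, 84, 112, 168, 336.
Check 24^d mod 377 for each divisor in increasing order:
24^1 ≡ 24 (mod 377)
24^2 ≡ 199 (mod 377)
24^3 ≡ 252 (mod 377)
24^4 ≡ 16 (mod 377)
24^6 ≡ 168 (mod 377)
24^7 ≡ 262 (mod 377)
24^8 ≡ 256 (mod 377)
24^12 ≡ 326 (mod 377)
24^14 ≡ 30 (mod 377)
24^16 ≡ 315 (mod 377)
24^21 ≡ 320 (mod 377)
24^24 ≡ 339 (mod 377)
24^28 ≡ 146 (mod 377)
24^42 ≡ 233 (mod 377)
24^48 ≡ 313 (mod 377)
24^56 ≡ 204 (mod 377)
24^84 ≡ 1 (mod 377) ✓
Hence ord(24) = 84.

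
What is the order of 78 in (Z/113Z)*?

By Lagrange's theorem, ord_113(78) divides φ(113) = 113 − 1 = 112 = 2^4 · 7.
Divisors of 112: 1, 2, 4, 7, 8, 14, 16, 28, 56, 112.
Check 78^d mod 113 for each divisor in increasing order:
78^1 ≡ 78 (mod 113)
78^2 ≡ 95 (mod 113)
78^4 ≡ 98 (mod 113)
78^7 ≡ 42 (mod 113)
78^8 ≡ 112 (mod 113)
78^14 ≡ 69 (mod 113)
78^16 ≡ 1 (mod 113) ✓
Therefore the multiplicative order of 78 modulo 113 is 16.

16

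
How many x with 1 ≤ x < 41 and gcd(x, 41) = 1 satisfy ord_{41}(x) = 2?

1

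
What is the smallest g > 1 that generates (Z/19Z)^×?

2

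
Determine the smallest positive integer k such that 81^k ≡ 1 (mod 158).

ord(81) | φ(158) = φ(2)·φ(79) = 1·78 = 78 = 2 · 3 · 13.
Divisors of 78: 1, 2, 3, 6, 13, 26, 39, 78.
Evaluate successive powers at the divisors of 78:
81^1 ≡ 81 (mod 158)
81^2 ≡ 83 (mod 158)
81^3 ≡ 87 (mod 158)
81^6 ≡ 143 (mod 158)
81^13 ≡ 55 (mod 158)
81^26 ≡ 23 (mod 158)
81^39 ≡ 1 (mod 158) ✓
Therefore the multiplicative order of 81 modulo 158 is 39.

39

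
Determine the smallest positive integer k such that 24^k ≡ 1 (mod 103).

34

The order of 24 must divide φ(103) = 103 − 1 = 102 = 2 · 3 · 17.
Divisors of 102: 1, 2, 3, 6, 17, 34, 51, 102.
Test each divisor d:
24^1 ≡ 24
24^2 ≡ 61
24^3 ≡ 22
24^6 ≡ 72
24^17 ≡ 102
24^34 ≡ 1
Therefore the multiplicative order of 24 modulo 103 is 34.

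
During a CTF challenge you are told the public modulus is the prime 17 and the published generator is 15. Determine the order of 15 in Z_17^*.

The order of 15 must divide φ(17) = 17 − 1 = 16 = 2^4.
Divisors of 16: 1, 2, 4, 8, 16.
Evaluate successive powers at the divisors of 16:
15^1 ≡ 15
15^2 ≡ 4
15^4 ≡ 16
15^8 ≡ 1
The smallest such exponent is 8, so the order of 15 is 8.

8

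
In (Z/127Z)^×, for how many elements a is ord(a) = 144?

0

φ(127) = 127 − 1 = 126 = 2 · 3^2 · 7.
Since (Z/127Z)^× is cyclic of order 126, the number of elements of order d is φ(d) when d | 126 and 0 otherwise.
144 does not divide 126, so no element of (Z/127Z)^× has order 144.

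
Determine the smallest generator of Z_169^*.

φ(169) = φ(13^2) = 13·(13−1) = 156 = 2^2 · 3 · 13.
g is a primitive root iff g^(156/q) ≢ 1 (mod 169) for each prime q ∈ {2, 3, 13}.
g = 2: 2^78 ≡ 168; 2^52 ≡ 146; 2^12 ≡ 40 — none is 1, so 2 is a primitive root.
So 2 is the smallest generator of (Z/169Z)^×.

2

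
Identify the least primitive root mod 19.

2

φ(19) = 19 − 1 = 18 = 2 · 3^2.
g is a primitive root iff g^(18/q) ≢ 1 (mod 19) for each prime q ∈ {2, 3}.
g = 2: 2^9 ≡ 18; 2^6 ≡ 7 — none is 1, so 2 is a primitive root.
Hence the least primitive root of 19 is 2.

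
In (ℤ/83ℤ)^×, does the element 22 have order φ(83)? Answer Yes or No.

Yes

φ(83) = 83 − 1 = 82 = 2 · 41.
It suffices to check that the order of 22 is not a proper divisor of 82: compute 22^(82/q) for q ∈ {2, 41}.
22^41 ≡ 82 (mod 83)  [q = 2: ≢ 1 ✓]
22^2 ≡ 69 (mod 83)  [q = 41: ≢ 1 ✓]
All checks pass, so 22 has order 82 and is a primitive root modulo 83.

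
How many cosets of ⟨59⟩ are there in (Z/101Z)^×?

1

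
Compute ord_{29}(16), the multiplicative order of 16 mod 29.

7

By Lagrange's theorem, ord_29(16) divides φ(29) = 29 − 1 = 28 = 2^2 · 7.
Divisors of 28: 1, 2, 4, 7, 14, 28.
Check 16^d mod 29 for each divisor in increasing order:
16^1 ≡ 16 (mod 29)
16^2 ≡ 24 (mod 29)
16^4 ≡ 25 (mod 29)
16^7 ≡ 1 (mod 29) ✓
The smallest such exponent is 7, so the order of 16 is 7.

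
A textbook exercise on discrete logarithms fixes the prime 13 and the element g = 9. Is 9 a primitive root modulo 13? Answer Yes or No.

φ(13) = 13 − 1 = 12 = 2^2 · 3.
An element g generates (Z/13Z)^× iff g^(12/q) ≢ 1 (mod 13) for each prime q ∈ {2, 3}.
9^6 ≡ 1 (mod 13)  [q = 2: ≡ 1 ✗]
9^4 ≡ 9 (mod 13)  [q = 3: ≢ 1 ✓]
Since 9^6 ≡ 1, the order of 9 divides 6 < 12, so 9 is not a primitive root.

No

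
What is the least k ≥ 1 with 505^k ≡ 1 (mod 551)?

The order of 505 must divide φ(551) = φ(19·29) = (19−1)·(29−1) = 18·28 = 504 = 2^3 · 3^2 · 7.
Divisors of 504: 1, 2, 3, 4, 6, 7, 8, 9, 12, 14, 18, 21, 24, 28, 36, 42, 56, 63, 72, 84, 126, 168, 252, 504.
Test each divisor d:
505^1 ≡ 505
505^2 ≡ 463
505^3 ≡ 191
505^4 ≡ 30
505^6 ≡ 115
505^7 ≡ 220
505^8 ≡ 349
505^9 ≡ 476
505^12 ≡ 1
Therefore the multiplicative order of 505 modulo 551 is 12.

12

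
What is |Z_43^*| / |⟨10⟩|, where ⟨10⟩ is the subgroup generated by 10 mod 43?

The order of 10 must divide φ(43) = 43 − 1 = 42 = 2 · 3 · 7.
Divisors of 42: 1, 2, 3, 6, 7, 14, 21, 42.
Check 10^d mod 43 for each divisor in increasing order:
10^1 ≡ 10
10^2 ≡ 14
10^3 ≡ 11
10^6 ≡ 35
10^7 ≡ 6
10^14 ≡ 36
10^21 ≡ 1
The order of 10 is 21, so the subgroup it generates has 21 elements.
The index is φ(43) / ord(10) = 42 / 21 = 2.

2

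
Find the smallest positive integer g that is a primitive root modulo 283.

3

φ(283) = 283 − 1 = 282 = 2 · 3 · 47.
Test candidates g = 2, 3, … against the prime factors q ∈ {2, 3, 47} of φ(283): g is a generator iff g^(282/q) ≢ 1 for every such q.
g = 2: 2^141 ≡ 282; 2^94 ≡ 1 — hits 1, so not a primitive root.
g = 3: 3^141 ≡ 282; 3^94 ≡ 238; 3^6 ≡ 163 — none is 1, so 3 is a primitive root.
The smallest primitive root modulo 283 is 3.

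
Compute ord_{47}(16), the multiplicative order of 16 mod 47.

23

By Lagrange's theorem, ord_47(16) divides φ(47) = 47 − 1 = 46 = 2 · 23.
Divisors of 46: 1, 2, 23, 46.
Check 16^d mod 47 for each divisor in increasing order:
16^1 ≡ 16 (mod 47)
16^2 ≡ 21 (mod 47)
16^23 ≡ 1 (mod 47) ✓
So ord_47(16) = 23.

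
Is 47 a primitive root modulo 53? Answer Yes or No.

φ(53) = 53 − 1 = 52 = 2^2 · 13.
An element g generates (Z/53Z)^× iff g^(52/q) ≢ 1 (mod 53) for each prime q ∈ {2, 13}.
47^26 ≡ 1 (mod 53)  [q = 2: ≡ 1 ✗]
47^4 ≡ 24 (mod 53)  [q = 13: ≢ 1 ✓]
The check at q = 2 fails, so 47 generates a proper subgroup.

No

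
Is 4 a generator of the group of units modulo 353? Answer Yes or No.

No

φ(353) = 353 − 1 = 352 = 2^5 · 11.
An element g generates (Z/353Z)^× iff g^(352/q) ≢ 1 (mod 353) for each prime q ∈ {2, 11}.
4^176 ≡ 1 (mod 353)  [q = 2: ≡ 1 ✗]
4^32 ≡ 187 (mod 353)  [q = 11: ≢ 1 ✓]
4^176 ≡ 1 shows ord(4) | 176, strictly less than φ(353); not a primitive root.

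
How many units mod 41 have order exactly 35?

0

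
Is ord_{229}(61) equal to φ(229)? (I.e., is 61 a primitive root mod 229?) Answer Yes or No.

No

φ(229) = 229 − 1 = 228 = 2^2 · 3 · 19.
An element g generates (Z/229Z)^× iff g^(228/q) ≢ 1 (mod 229) for each prime q ∈ {2, 3, 19}.
61^114 ≡ 1 (mod 229)  [q = 2: ≡ 1 ✗]
61^76 ≡ 1 (mod 229)  [q = 3: ≡ 1 ✗]
61^12 ≡ 44 (mod 229)  [q = 19: ≢ 1 ✓]
61^114 ≡ 1 shows ord(61) | 114, strictly less than φ(229); not a primitive root.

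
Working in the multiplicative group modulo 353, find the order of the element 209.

176

Since 209 ∈ (Z/353Z)^×, its order divides φ(353) = 353 − 1 = 352 = 2^5 · 11.
Divisors of 352: 1, 2, 4, 8, 11, 16, 22, 32, 44, 88, 176, 352.
Check 209^d mod 353 for each divisor in increasing order:
209^1 ≡ 209 (mod 353)
209^2 ≡ 262 (mod 353)
209^4 ≡ 162 (mod 353)
209^8 ≡ 122 (mod 353)
209^11 ≡ 304 (mod 353)
209^16 ≡ 58 (mod 353)
209^22 ≡ 283 (mod 353)
209^32 ≡ 187 (mod 353)
209^44 ≡ 311 (mod 353)
209^88 ≡ 352 (mod 353)
209^176 ≡ 1 (mod 353) ✓
Therefore the multiplicative order of 209 modulo 353 is 176.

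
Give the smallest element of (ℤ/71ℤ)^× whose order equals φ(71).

7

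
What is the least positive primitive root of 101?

φ(101) = 101 − 1 = 100 = 2^2 · 5^2.
g is a primitive root iff g^(100/q) ≢ 1 (mod 101) for each prime q ∈ {2, 5}.
g = 2: 2^50 ≡ 100; 2^20 ≡ 95 — none is 1, so 2 is a primitive root.
The smallest primitive root modulo 101 is 2.

2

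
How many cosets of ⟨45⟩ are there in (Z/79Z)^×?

2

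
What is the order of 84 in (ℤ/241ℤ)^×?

240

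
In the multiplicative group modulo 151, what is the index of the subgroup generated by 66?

ord(66) | φ(151) = 151 − 1 = 150 = 2 · 3 · 5^2.
Divisors of 150: 1, 2, 3, 5, 6, 10, 15, 25, 30, 50, 75, 150.
Evaluate successive powers at the divisors of 150:
66^1 ≡ 66 (mod 151)
66^2 ≡ 128 (mod 151)
66^3 ≡ 143 (mod 151)
66^5 ≡ 33 (mod 151)
66^6 ≡ 64 (mod 151)
66^10 ≡ 32 (mod 151)
66^15 ≡ 150 (mod 151)
66^25 ≡ 119 (mod 151)
66^30 ≡ 1 (mod 151) ✓
The order of 66 is 30, so the subgroup it generates has 30 elements.
The index is φ(151) / ord(66) = 150 / 30 = 5.

5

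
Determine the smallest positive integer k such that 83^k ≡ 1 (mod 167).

166

ord(83) | φ(167) = 167 − 1 = 166 = 2 · 83.
Divisors of 166: 1, 2, 83, 166.
Test each divisor d:
83^1 ≡ 83
83^2 ≡ 42
83^83 ≡ 166
83^166 ≡ 1
The smallest such exponent is 166, so the order of 83 is 166.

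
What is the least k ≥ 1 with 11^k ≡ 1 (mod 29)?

28

Since 11 ∈ (Z/29Z)^×, its order divides φ(29) = 29 − 1 = 28 = 2^2 · 7.
Divisors of 28: 1, 2, 4, 7, 14, 28.
Test each divisor d:
11^1 ≡ 11
11^2 ≡ 5
11^4 ≡ 25
11^7 ≡ 12
11^14 ≡ 28
11^28 ≡ 1
Hence ord(11) = 28.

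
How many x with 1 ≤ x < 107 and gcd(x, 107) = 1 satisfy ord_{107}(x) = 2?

1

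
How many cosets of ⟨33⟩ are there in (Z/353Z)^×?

1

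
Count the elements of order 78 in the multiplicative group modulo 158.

24

φ(158) = φ(2)·φ(79) = 1·78 = 78 = 2 · 3 · 13.
In a cyclic group of order 78, there are φ(d) elements of order d for each divisor d of 78, and zero for non-divisors.
78 = 2 · 3 · 13 divides 78, and φ(78) = 24.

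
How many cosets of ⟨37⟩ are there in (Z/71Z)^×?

10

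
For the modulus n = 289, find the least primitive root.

3

φ(289) = φ(17^2) = 17·(17−1) = 272 = 2^4 · 17.
Test candidates g = 2, 3, … against the prime factors q ∈ {2, 17} of φ(289): g is a generator iff g^(272/q) ≢ 1 for every such q.
g = 2: 2^136 ≡ 1 — hits 1, so not a primitive root.
g = 3: 3^136 ≡ 288; 3^16 ≡ 171 — none is 1, so 3 is a primitive root.
So 3 is the smallest generator of (Z/289Z)^×.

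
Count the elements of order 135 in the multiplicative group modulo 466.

φ(466) = φ(2)·φ(233) = 1·232 = 232 = 2^3 · 29.
(Z/466Z)^× is cyclic (|G| = 232); a cyclic group of order m has exactly φ(d) elements of each order d | m, and none otherwise.
Here 232 is not a multiple of 135, so there are no elements of order 135.

0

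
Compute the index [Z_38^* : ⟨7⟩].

6

Since 7 ∈ (Z/38Z)^×, its order divides φ(38) = φ(2)·φ(19) = 1·18 = 18 = 2 · 3^2.
Divisors of 18: 1, 2, 3, 6, 9, 18.
Test each divisor d:
7^1 ≡ 7 (mod 38)
7^2 ≡ 11 (mod 38)
7^3 ≡ 1 (mod 38) ✓
Thus |⟨7⟩| = ord(7) = 3.
The index is φ(38) / ord(7) = 18 / 3 = 6.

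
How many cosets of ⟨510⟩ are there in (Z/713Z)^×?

4

The order of 510 must divide φ(713) = φ(23·31) = (23−1)·(31−1) = 22·30 = 660 = 2^2 · 3 · 5 · 11.
Divisors of 660: 1, 2, 3, 4, 5, 6, 10, 11, 12, 15, 20, 22, 30, 33, 44, 55, 60, 66, 110, 132, 165, 220, 330, 660.
Check 510^d mod 713 for each divisor in increasing order:
510^1 ≡ 510 (mod 713)
510^2 ≡ 568 (mod 713)
510^3 ≡ 202 (mod 713)
510^4 ≡ 348 (mod 713)
510^5 ≡ 656 (mod 713)
510^6 ≡ 163 (mod 713)
510^10 ≡ 397 (mod 713)
510^11 ≡ 691 (mod 713)
510^12 ≡ 188 (mod 713)
510^15 ≡ 187 (mod 713)
510^20 ≡ 36 (mod 713)
510^22 ≡ 484 (mod 713)
510^30 ≡ 32 (mod 713)
510^33 ≡ 47 (mod 713)
510^44 ≡ 392 (mod 713)
510^55 ≡ 645 (mod 713)
510^60 ≡ 311 (mod 713)
510^66 ≡ 70 (mod 713)
510^110 ≡ 346 (mod 713)
510^132 ≡ 622 (mod 713)
510^165 ≡ 1 (mod 713) ✓
The order of 510 is 165, so the subgroup it generates has 165 elements.
The index is φ(713) / ord(510) = 660 / 165 = 4.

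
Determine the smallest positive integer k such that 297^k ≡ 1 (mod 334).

83

By Lagrange's theorem, ord_334(297) divides φ(334) = φ(2)·φ(167) = 1·166 = 166 = 2 · 83.
Divisors of 166: 1, 2, 83, 166.
Test each divisor d:
297^1 ≡ 297 (mod 334)
297^2 ≡ 33 (mod 334)
297^83 ≡ 1 (mod 334) ✓
Therefore the multiplicative order of 297 modulo 334 is 83.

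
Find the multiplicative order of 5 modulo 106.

ord(5) | φ(106) = φ(2)·φ(53) = 1·52 = 52 = 2^2 · 13.
Divisors of 52: 1, 2, 4, 13, 26, 52.
Test each divisor d:
5^1 ≡ 5 (mod 106)
5^2 ≡ 25 (mod 106)
5^4 ≡ 95 (mod 106)
5^13 ≡ 23 (mod 106)
5^26 ≡ 105 (mod 106)
5^52 ≡ 1 (mod 106) ✓
The smallest such exponent is 52, so the order of 5 is 52.

52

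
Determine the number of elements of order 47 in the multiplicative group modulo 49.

φ(49) = φ(7^2) = 7·(7−1) = 42 = 2 · 3 · 7.
In a cyclic group of order 42, there are φ(d) elements of order d for each divisor d of 42, and zero for non-divisors.
Since 47 ∤ 42, the count is 0.

0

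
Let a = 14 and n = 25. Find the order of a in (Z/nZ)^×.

ord(14) | φ(25) = φ(5^2) = 5·(5−1) = 20 = 2^2 · 5.
Divisors of 20: 1, 2, 4, 5, 10, 20.
Check 14^d mod 25 for each divisor in increasing order:
14^1 ≡ 14 (mod 25)
14^2 ≡ 21 (mod 25)
14^4 ≡ 16 (mod 25)
14^5 ≡ 24 (mod 25)
14^10 ≡ 1 (mod 25) ✓
Hence ord(14) = 10.

10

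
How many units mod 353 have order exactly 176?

80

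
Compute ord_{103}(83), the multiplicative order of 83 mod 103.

The order of 83 must divide φ(103) = 103 − 1 = 102 = 2 · 3 · 17.
Divisors of 102: 1, 2, 3, 6, 17, 34, 51, 102.
Check 83^d mod 103 for each divisor in increasing order:
83^1 ≡ 83
83^2 ≡ 91
83^3 ≡ 34
83^6 ≡ 23
83^17 ≡ 56
83^34 ≡ 46
83^51 ≡ 1
The smallest such exponent is 51, so the order of 83 is 51.

51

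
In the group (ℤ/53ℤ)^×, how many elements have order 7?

φ(53) = 53 − 1 = 52 = 2^2 · 13.
In a cyclic group of order 52, there are φ(d) elements of order d for each divisor d of 52, and zero for non-divisors.
Here 52 is not a multiple of 7, so there are no elements of order 7.

0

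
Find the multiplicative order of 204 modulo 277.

Since 204 ∈ (Z/277Z)^×, its order divides φ(277) = 277 − 1 = 276 = 2^2 · 3 · 23.
Divisors of 276: 1, 2, 3, 4, 6, 12, 23, 46, 69, 92, 138, 276.
Check 204^d mod 277 for each divisor in increasing order:
204^1 ≡ 204 (mod 277)
204^2 ≡ 66 (mod 277)
204^3 ≡ 168 (mod 277)
204^4 ≡ 201 (mod 277)
204^6 ≡ 247 (mod 277)
204^12 ≡ 69 (mod 277)
204^23 ≡ 60 (mod 277)
204^46 ≡ 276 (mod 277)
204^69 ≡ 217 (mod 277)
204^92 ≡ 1 (mod 277) ✓
The smallest such exponent is 92, so the order of 204 is 92.

92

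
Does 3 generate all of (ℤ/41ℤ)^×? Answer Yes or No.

No

φ(41) = 41 − 1 = 40 = 2^3 · 5.
It suffices to check that the order of 3 is not a proper divisor of 40: compute 3^(40/q) for q ∈ {2, 5}.
3^20 ≡ 40 (mod 41)  [q = 2: ≢ 1 ✓]
3^8 ≡ 1 (mod 41)  [q = 5: ≡ 1 ✗]
Since 3^8 ≡ 1, the order of 3 divides 8 < 40, so 3 is not a primitive root.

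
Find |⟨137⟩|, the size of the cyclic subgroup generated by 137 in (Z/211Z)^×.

Since 137 ∈ (Z/211Z)^×, its order divides φ(211) = 211 − 1 = 210 = 2 · 3 · 5 · 7.
Divisors of 210: 1, 2, 3, 5, 6, 7, 10, 14, 15, 21, 30, 35, 42, 70, 105, 210.
Compute 137^d (mod 211) for the divisors d until we hit 1:
137^1 ≡ 137 (mod 211)
137^2 ≡ 201 (mod 211)
137^3 ≡ 107 (mod 211)
137^5 ≡ 196 (mod 211)
137^6 ≡ 55 (mod 211)
137^7 ≡ 150 (mod 211)
137^10 ≡ 14 (mod 211)
137^14 ≡ 134 (mod 211)
137^15 ≡ 1 (mod 211) ✓
Therefore the multiplicative order of 137 modulo 211 is 15.

15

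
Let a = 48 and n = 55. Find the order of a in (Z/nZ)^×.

By Lagrange's theorem, ord_55(48) divides φ(55) = φ(5·11) = (5−1)·(11−1) = 4·10 = 40 = 2^3 · 5.
Divisors of 40: 1, 2, 4, 5, 8, 10, 20, 40.
Test each divisor d:
48^1 ≡ 48
48^2 ≡ 49
48^4 ≡ 36
48^5 ≡ 23
48^8 ≡ 31
48^10 ≡ 34
48^20 ≡ 1
Hence ord(48) = 20.

20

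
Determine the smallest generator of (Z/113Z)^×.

φ(113) = 113 − 1 = 112 = 2^4 · 7.
g is a primitive root iff g^(112/q) ≢ 1 (mod 113) for each prime q ∈ {2, 7}.
g = 2: 2^56 ≡ 1 — hits 1, so not a primitive root.
g = 3: 3^56 ≡ 112; 3^16 ≡ 49 — none is 1, so 3 is a primitive root.
The smallest primitive root modulo 113 is 3.

3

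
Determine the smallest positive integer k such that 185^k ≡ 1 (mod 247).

The order of 185 must divide φ(247) = φ(13·19) = (13−1)·(19−1) = 12·18 = 216 = 2^3 · 3^3.
Divisors of 216: 1, 2, 3, 4, 6, 8, 9, 12, 18, 24, 27, 36, 54, 72, 108, 216.
Test each divisor d:
185^1 ≡ 185
185^2 ≡ 139
185^3 ≡ 27
185^4 ≡ 55
185^6 ≡ 235
185^8 ≡ 61
185^9 ≡ 170
185^12 ≡ 144
185^18 ≡ 1
Hence ord(185) = 18.

18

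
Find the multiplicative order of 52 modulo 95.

The order of 52 must divide φ(95) = φ(5·19) = (5−1)·(19−1) = 4·18 = 72 = 2^3 · 3^2.
Divisors of 72: 1, 2, 3, 4, 6, 8, 9, 12, 18, 24, 36, 72.
Evaluate successive powers at the divisors of 72:
52^1 ≡ 52 (mod 95)
52^2 ≡ 44 (mod 95)
52^3 ≡ 8 (mod 95)
52^4 ≡ 36 (mod 95)
52^6 ≡ 64 (mod 95)
52^8 ≡ 61 (mod 95)
52^9 ≡ 37 (mod 95)
52^12 ≡ 11 (mod 95)
52^18 ≡ 39 (mod 95)
52^24 ≡ 26 (mod 95)
52^36 ≡ 1 (mod 95) ✓
So ord_95(52) = 36.

36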